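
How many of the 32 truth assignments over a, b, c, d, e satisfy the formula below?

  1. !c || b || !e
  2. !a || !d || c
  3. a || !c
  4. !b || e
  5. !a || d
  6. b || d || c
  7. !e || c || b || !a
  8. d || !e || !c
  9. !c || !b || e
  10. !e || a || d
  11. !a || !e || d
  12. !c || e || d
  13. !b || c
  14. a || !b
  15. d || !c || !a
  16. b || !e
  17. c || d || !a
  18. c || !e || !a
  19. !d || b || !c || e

2

There are 2^5 = 32 truth assignments over (a, b, c, d, e).
Split on c. With c = true, the clauses containing c are satisfied and !c drops from the rest; 1 of the 2^4 = 16 assignments to the other variables satisfy what remains.
With c = false, by the same count on the reduced clause set, 1 assignment works.
(One model: a=F, b=F, c=F, d=T, e=F.)
Total: 1 + 1 = 2.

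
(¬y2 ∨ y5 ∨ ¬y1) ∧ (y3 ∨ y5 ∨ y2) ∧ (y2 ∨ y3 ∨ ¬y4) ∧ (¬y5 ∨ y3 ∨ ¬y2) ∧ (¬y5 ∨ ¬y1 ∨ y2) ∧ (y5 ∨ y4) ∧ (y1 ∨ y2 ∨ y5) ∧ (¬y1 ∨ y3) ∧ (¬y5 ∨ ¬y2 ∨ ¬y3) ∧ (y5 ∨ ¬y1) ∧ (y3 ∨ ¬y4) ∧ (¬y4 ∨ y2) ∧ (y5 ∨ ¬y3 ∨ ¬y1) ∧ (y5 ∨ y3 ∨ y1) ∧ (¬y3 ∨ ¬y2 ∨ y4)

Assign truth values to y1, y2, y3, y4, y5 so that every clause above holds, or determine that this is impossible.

y1=False; y2=False; y3=True; y4=False; y5=True

Branch on y5: set y5 = True.
Branch on y3: set y3 = True.
The clause (¬y2) is unit, so y2 = False.
The clause (¬y1) is unit, so y1 = False.
The clause (¬y4) is unit, so y4 = False.
All clauses are satisfied.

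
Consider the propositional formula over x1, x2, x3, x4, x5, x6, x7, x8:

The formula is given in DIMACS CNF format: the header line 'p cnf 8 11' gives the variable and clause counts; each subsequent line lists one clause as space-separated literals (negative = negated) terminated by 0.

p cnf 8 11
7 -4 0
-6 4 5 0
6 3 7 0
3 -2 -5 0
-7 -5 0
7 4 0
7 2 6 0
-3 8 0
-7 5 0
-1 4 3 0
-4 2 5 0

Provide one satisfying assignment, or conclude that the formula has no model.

Try x7 = True.
From the singleton clause (¬x5), x5 = False.
That conflicts with the unit clause (x5).
Backtrack on x7: now try x7 = False.
From the singleton clause (¬x4), x4 = False.
That conflicts with the unit clause (x4).
Neither x7 = True nor x7 = False works.

UNSATISFIABLE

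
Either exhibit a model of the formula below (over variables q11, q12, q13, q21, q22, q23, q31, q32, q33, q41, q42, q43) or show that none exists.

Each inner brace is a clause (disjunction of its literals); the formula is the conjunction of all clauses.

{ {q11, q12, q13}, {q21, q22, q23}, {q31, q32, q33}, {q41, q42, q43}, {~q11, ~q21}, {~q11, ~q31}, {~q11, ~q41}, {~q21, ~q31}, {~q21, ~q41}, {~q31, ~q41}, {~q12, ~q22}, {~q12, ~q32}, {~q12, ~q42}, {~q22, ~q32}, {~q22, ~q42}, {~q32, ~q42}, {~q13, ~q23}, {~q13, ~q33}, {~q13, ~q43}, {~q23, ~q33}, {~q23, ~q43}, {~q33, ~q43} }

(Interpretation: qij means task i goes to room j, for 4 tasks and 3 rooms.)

UNSATISFIABLE

Suppose q11 = 0.
Suppose q12 = 1.
(~q22) alone gives q22 = 0.
(~q32) alone gives q32 = 0.
(~q42) alone gives q42 = 0.
Suppose q21 = 1.
(~q31) alone gives q31 = 0.
(q33) alone gives q33 = 1.
(~q41) alone gives q41 = 0.
(q43) alone gives q43 = 1.
That conflicts with the unit clause (~q43).
Backtrack on q21: now try q21 = 0.
(q23) alone gives q23 = 1.
(~q13) alone gives q13 = 0.
(~q33) alone gives q33 = 0.
(q31) alone gives q31 = 1.
(~q41) alone gives q41 = 0.
(q43) alone gives q43 = 1.
That conflicts with the unit clause (~q43).
Both values of q21 lead to a conflict.
Backtrack on q12: now try q12 = 0.
(q13) alone gives q13 = 1.
(~q23) alone gives q23 = 0.
(~q33) alone gives q33 = 0.
(~q43) alone gives q43 = 0.
Suppose q21 = 1.
(~q31) alone gives q31 = 0.
(q32) alone gives q32 = 1.
(~q41) alone gives q41 = 0.
(q42) alone gives q42 = 1.
That conflicts with the unit clause (~q42).
Backtrack on q21: now try q21 = 0.
(q22) alone gives q22 = 1.
(~q32) alone gives q32 = 0.
(q31) alone gives q31 = 1.
(~q41) alone gives q41 = 0.
(q42) alone gives q42 = 1.
That conflicts with the unit clause (~q42).
Both values of q21 lead to a conflict.
Both values of q12 lead to a conflict.
Backtrack on q11: now try q11 = 1.
(~q21) alone gives q21 = 0.
(~q31) alone gives q31 = 0.
(~q41) alone gives q41 = 0.
Suppose q22 = 1.
(~q12) alone gives q12 = 0.
(~q32) alone gives q32 = 0.
(q33) alone gives q33 = 1.
(~q42) alone gives q42 = 0.
(q43) alone gives q43 = 1.
That conflicts with the unit clause (~q43).
Backtrack on q22: now try q22 = 0.
(q23) alone gives q23 = 1.
(~q13) alone gives q13 = 0.
(~q33) alone gives q33 = 0.
(q32) alone gives q32 = 1.
(~q12) alone gives q12 = 0.
(~q42) alone gives q42 = 0.
(q43) alone gives q43 = 1.
That conflicts with the unit clause (~q43).
Both values of q22 lead to a conflict.
Both values of q11 lead to a conflict.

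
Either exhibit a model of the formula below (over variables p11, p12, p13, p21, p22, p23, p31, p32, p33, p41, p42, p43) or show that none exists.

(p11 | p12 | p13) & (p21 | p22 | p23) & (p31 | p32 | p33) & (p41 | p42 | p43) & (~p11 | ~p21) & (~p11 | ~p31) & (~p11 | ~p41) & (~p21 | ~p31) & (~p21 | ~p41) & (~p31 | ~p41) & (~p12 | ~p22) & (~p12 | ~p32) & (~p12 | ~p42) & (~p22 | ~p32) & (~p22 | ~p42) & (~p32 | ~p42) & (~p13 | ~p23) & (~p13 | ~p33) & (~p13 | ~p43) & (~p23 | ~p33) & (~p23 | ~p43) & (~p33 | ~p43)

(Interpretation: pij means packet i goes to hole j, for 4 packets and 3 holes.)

UNSATISFIABLE

Case p11 = 0:
Case p12 = 1:
(~p22) alone gives p22 = 0.
(~p32) alone gives p32 = 0.
(~p42) alone gives p42 = 0.
Case p21 = 1:
(~p31) alone gives p31 = 0.
(p33) alone gives p33 = 1.
(~p41) alone gives p41 = 0.
(p43) alone gives p43 = 1.
Now (~p43) is unsatisfied and unit — conflict.
So p21 must be the other value — set p21 = 0.
(p23) alone gives p23 = 1.
(~p13) alone gives p13 = 0.
(~p33) alone gives p33 = 0.
(p31) alone gives p31 = 1.
(~p41) alone gives p41 = 0.
(p43) alone gives p43 = 1.
Now (~p43) is unsatisfied and unit — conflict.
Both values of p21 lead to a conflict.
So p12 must be the other value — set p12 = 0.
(p13) alone gives p13 = 1.
(~p23) alone gives p23 = 0.
(~p33) alone gives p33 = 0.
(~p43) alone gives p43 = 0.
Case p21 = 1:
(~p31) alone gives p31 = 0.
(p32) alone gives p32 = 1.
(~p41) alone gives p41 = 0.
(p42) alone gives p42 = 1.
Now (~p42) is unsatisfied and unit — conflict.
So p21 must be the other value — set p21 = 0.
(p22) alone gives p22 = 1.
(~p32) alone gives p32 = 0.
(p31) alone gives p31 = 1.
(~p41) alone gives p41 = 0.
(p42) alone gives p42 = 1.
Now (~p42) is unsatisfied and unit — conflict.
Both values of p21 lead to a conflict.
Both values of p12 lead to a conflict.
So p11 must be the other value — set p11 = 1.
(~p21) alone gives p21 = 0.
(~p31) alone gives p31 = 0.
(~p41) alone gives p41 = 0.
Case p22 = 1:
(~p12) alone gives p12 = 0.
(~p32) alone gives p32 = 0.
(p33) alone gives p33 = 1.
(~p42) alone gives p42 = 0.
(p43) alone gives p43 = 1.
Now (~p43) is unsatisfied and unit — conflict.
So p22 must be the other value — set p22 = 0.
(p23) alone gives p23 = 1.
(~p13) alone gives p13 = 0.
(~p33) alone gives p33 = 0.
(p32) alone gives p32 = 1.
(~p12) alone gives p12 = 0.
(~p42) alone gives p42 = 0.
(p43) alone gives p43 = 1.
Now (~p43) is unsatisfied and unit — conflict.
Both values of p22 lead to a conflict.
Both values of p11 lead to a conflict.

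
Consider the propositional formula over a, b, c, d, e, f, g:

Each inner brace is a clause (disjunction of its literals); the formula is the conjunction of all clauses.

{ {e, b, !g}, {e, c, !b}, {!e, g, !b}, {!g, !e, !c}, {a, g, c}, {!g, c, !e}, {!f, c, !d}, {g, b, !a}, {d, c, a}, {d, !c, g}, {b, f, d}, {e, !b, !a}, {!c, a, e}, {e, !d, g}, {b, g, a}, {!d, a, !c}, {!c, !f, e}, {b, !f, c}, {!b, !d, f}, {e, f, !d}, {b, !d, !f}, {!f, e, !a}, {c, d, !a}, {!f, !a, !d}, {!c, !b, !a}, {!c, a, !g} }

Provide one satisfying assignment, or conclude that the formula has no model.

Branch on e: set e = true.
Branch on g: set g = true.
(!c) alone gives c = false.
Now (c) is unsatisfied and unit — conflict.
Undo g and try g = false.
(!b) alone gives b = false.
(!a) alone gives a = false.
Now (a) is unsatisfied and unit — conflict.
Either choice for g ends in contradiction.
Undo e and try e = false.
Branch on b: set b = true.
(c) alone gives c = true.
(!a) alone gives a = false.
Now (a) is unsatisfied and unit — conflict.
Undo b and try b = false.
(!g) alone gives g = false.
(!a) alone gives a = false.
Now (a) is unsatisfied and unit — conflict.
Either choice for b ends in contradiction.
Either choice for e ends in contradiction.

UNSATISFIABLE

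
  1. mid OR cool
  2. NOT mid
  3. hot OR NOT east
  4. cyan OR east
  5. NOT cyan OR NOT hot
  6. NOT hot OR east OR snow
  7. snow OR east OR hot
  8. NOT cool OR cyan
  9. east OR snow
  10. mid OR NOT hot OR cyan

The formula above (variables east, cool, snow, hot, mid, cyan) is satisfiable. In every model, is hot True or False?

Suppose hot = true.
The clause (NOT mid) is unit, so mid = false.
The clause (cool) is unit, so cool = true.
The clause (NOT cyan) is unit, so cyan = false.
Now (cyan) is unsatisfied and unit — conflict.
So every satisfying assignment has hot = False.

False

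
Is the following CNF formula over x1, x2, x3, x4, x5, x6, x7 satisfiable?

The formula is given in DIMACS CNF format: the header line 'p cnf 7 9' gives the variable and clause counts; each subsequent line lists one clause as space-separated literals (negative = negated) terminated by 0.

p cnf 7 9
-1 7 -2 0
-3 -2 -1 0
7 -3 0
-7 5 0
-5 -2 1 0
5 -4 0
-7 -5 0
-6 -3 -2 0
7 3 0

Branch on x7: set x7 = True.
The clause (x5) is unit, so x5 = True.
That conflicts with the unit clause (¬x5).
So x7 must be the other value — set x7 = False.
The clause (¬x3) is unit, so x3 = False.
That conflicts with the unit clause (x3).
Either choice for x7 ends in contradiction.
No assignment satisfies every clause.

Unsatisfiable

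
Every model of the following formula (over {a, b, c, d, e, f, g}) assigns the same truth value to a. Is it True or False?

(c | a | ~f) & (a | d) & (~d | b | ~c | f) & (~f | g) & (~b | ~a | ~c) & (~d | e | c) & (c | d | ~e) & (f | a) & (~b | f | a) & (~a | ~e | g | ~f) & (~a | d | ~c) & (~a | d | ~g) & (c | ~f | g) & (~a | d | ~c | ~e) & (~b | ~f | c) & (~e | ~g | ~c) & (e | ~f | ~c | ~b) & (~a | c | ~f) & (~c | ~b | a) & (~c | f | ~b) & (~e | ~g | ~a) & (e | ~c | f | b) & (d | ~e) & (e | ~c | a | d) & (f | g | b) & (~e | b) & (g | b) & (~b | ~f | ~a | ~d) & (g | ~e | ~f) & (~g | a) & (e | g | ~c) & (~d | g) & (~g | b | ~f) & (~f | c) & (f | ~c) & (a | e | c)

Suppose a = 0.
Unit clause (d) forces d = 1.
Unit clause (f) forces f = 1.
Unit clause (c) forces c = 1.
Unit clause (g) forces g = 1.
But (~g) is also a unit clause — contradiction.
So every satisfying assignment has a = True.

True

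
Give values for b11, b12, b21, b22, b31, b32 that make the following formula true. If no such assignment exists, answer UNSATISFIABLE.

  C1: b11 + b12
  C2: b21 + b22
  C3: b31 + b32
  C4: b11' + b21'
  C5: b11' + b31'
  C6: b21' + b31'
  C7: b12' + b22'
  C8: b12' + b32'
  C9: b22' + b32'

Branch on b11: set b11 = 1.
Unit clause (b21') forces b21 = 0.
Unit clause (b22) forces b22 = 1.
Unit clause (b31') forces b31 = 0.
Unit clause (b32) forces b32 = 1.
Now (b32') is unsatisfied and unit — conflict.
So b11 must be the other value — set b11 = 0.
Unit clause (b12) forces b12 = 1.
Unit clause (b22') forces b22 = 0.
Unit clause (b21) forces b21 = 1.
Unit clause (b31') forces b31 = 0.
Unit clause (b32) forces b32 = 1.
Now (b32') is unsatisfied and unit — conflict.
Both values of b11 lead to a conflict.

UNSATISFIABLE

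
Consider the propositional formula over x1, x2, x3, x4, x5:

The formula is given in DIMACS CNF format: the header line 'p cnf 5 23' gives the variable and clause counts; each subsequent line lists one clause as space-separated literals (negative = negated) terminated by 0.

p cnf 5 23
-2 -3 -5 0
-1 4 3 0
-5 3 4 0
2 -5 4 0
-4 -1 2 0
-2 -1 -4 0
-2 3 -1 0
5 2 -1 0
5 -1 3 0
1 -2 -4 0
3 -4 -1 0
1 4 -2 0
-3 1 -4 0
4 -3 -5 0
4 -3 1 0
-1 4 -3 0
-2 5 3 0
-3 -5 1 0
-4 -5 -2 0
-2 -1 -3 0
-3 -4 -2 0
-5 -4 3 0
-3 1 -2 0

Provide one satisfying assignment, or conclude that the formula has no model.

x1: False,  x2: False,  x3: False,  x4: False,  x5: False

Branch on x2: set x2 = False.
Branch on x5: set x5 = False.
(¬x1) alone gives x1 = False.
Branch on x3: set x3 = False.
All clauses hold; x4 can take either value.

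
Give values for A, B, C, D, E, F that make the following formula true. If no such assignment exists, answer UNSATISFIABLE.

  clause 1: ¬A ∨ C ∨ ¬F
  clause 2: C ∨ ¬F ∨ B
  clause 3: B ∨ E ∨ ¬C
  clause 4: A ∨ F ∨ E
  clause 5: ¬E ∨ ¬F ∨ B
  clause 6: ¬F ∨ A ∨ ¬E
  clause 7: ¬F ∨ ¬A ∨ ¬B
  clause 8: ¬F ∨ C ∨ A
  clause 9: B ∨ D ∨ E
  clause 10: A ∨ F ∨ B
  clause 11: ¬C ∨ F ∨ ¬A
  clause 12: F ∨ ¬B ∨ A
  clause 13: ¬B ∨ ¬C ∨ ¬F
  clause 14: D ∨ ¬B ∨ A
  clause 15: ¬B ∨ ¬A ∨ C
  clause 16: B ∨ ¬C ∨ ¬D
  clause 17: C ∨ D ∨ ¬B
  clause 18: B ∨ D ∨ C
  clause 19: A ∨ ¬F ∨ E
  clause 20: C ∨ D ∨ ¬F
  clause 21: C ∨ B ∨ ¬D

Case A = False:
Case F = True:
(¬E) alone gives E = False.
That conflicts with the unit clause (E).
Undo F and try F = False.
(E) alone gives E = True.
(B) alone gives B = True.
That conflicts with the unit clause (¬B).
Either choice for F ends in contradiction.
Undo A and try A = True.
Case C = True:
(F) alone gives F = True.
(¬B) alone gives B = False.
(E) alone gives E = True.
That conflicts with the unit clause (¬E).
Undo C and try C = False.
(¬F) alone gives F = False.
(¬B) alone gives B = False.
(D) alone gives D = True.
That conflicts with the unit clause (¬D).
Either choice for C ends in contradiction.
Either choice for A ends in contradiction.

UNSATISFIABLE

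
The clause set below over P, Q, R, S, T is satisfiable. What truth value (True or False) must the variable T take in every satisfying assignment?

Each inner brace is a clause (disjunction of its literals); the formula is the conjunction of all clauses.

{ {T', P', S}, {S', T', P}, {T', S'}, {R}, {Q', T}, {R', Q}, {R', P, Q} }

True

Suppose T = 0.
From the singleton clause (R), R = 1.
From the singleton clause (Q'), Q = 0.
That conflicts with the unit clause (Q).
So every satisfying assignment has T = True.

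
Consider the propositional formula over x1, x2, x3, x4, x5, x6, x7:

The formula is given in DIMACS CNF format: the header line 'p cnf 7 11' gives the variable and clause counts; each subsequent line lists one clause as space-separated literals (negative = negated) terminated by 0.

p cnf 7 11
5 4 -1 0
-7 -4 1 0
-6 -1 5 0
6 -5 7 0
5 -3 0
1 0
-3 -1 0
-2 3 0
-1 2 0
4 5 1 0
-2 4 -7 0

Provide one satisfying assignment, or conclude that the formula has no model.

From the singleton clause (x1), x1 = True.
From the singleton clause (¬x3), x3 = False.
From the singleton clause (¬x2), x2 = False.
That conflicts with the unit clause (x2).

UNSATISFIABLE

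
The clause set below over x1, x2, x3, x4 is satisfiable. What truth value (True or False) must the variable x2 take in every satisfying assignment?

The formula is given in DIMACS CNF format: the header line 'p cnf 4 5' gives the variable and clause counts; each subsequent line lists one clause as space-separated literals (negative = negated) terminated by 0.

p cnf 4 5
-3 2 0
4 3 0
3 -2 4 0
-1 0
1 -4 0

True

Suppose x2 = False.
From the singleton clause (¬x3), x3 = False.
From the singleton clause (x4), x4 = True.
From the singleton clause (¬x1), x1 = False.
Now (x1) is unsatisfied and unit — conflict.
So every satisfying assignment has x2 = True.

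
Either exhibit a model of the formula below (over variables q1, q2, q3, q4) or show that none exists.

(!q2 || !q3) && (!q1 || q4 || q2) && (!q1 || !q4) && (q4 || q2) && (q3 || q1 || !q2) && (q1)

(q1) alone gives q1 = true.
(!q4) alone gives q4 = false.
(q2) alone gives q2 = true.
(!q3) alone gives q3 = false.
All clauses are satisfied.

q1=true, q2=true, q3=false, q4=false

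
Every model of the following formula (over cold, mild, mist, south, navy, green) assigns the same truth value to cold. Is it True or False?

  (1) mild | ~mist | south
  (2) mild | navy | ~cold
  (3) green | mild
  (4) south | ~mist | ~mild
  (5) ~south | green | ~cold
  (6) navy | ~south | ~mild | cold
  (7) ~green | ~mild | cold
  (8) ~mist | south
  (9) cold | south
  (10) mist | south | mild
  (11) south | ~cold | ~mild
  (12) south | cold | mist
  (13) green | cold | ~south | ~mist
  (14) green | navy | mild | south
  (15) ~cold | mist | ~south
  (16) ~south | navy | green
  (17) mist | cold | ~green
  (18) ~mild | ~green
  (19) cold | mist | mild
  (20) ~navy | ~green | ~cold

Suppose cold = 1.
Try mild = 1.
The clause (south) is unit, so south = 1.
The clause (green) is unit, so green = 1.
But (~green) is also a unit clause — contradiction.
So mild must be the other value — set mild = 0.
The clause (navy) is unit, so navy = 1.
The clause (green) is unit, so green = 1.
But (~green) is also a unit clause — contradiction.
Both values of mild lead to a conflict.
So every satisfying assignment has cold = False.

False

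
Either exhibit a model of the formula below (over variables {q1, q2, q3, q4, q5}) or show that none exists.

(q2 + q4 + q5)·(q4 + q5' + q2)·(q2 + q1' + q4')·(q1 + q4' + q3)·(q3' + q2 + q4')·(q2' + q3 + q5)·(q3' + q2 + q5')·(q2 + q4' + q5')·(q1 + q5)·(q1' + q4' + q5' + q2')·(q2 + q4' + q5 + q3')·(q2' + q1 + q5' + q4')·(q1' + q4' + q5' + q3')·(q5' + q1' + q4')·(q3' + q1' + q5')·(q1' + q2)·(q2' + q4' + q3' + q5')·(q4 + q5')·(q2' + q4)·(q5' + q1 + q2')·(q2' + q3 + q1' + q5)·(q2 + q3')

Case q1 = 1:
(q2) alone gives q2 = 1.
(q4) alone gives q4 = 1.
(q5') alone gives q5 = 0.
(q3) alone gives q3 = 1.
This assignment satisfies each clause.

q1: 1,  q2: 1,  q3: 1,  q4: 1,  q5: 0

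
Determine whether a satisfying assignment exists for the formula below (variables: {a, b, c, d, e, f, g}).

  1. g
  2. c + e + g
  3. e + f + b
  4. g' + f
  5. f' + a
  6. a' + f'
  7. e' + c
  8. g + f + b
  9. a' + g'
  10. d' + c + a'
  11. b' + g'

No

Unit clause (g) forces g = 1.
Unit clause (f) forces f = 1.
Unit clause (a) forces a = 1.
But (a') is also a unit clause — contradiction.
No assignment satisfies every clause.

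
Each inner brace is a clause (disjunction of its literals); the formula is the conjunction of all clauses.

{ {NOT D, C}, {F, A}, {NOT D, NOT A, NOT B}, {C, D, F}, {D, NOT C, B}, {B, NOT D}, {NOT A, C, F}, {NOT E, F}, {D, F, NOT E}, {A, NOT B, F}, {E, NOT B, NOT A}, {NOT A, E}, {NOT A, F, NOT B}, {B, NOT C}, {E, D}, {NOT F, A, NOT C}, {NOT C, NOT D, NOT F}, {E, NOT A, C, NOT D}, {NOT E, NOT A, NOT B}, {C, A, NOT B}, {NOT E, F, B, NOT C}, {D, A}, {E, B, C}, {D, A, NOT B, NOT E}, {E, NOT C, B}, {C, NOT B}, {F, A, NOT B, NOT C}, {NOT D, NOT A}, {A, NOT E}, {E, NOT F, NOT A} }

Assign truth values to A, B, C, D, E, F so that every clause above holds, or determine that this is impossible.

A=true, B=false, C=false, D=false, E=true, F=true

Suppose D = false.
From the singleton clause (E), E = true.
From the singleton clause (F), F = true.
From the singleton clause (A), A = true.
From the singleton clause (NOT B), B = false.
From the singleton clause (NOT C), C = false.
Every clause now holds.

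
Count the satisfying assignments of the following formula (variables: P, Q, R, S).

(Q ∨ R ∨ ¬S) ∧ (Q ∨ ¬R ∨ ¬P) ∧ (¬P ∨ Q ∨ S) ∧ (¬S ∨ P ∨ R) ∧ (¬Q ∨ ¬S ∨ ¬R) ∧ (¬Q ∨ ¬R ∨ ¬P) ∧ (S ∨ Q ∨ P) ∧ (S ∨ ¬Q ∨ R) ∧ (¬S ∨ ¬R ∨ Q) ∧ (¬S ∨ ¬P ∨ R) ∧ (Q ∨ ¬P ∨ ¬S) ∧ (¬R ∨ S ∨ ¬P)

1

There are 2^4 = 16 truth assignments over (P, Q, R, S).
Check each against the 12 clauses (columns in the order P, Q, R, S):
  F F F F  ✗ fails (S ∨ Q ∨ P)
  F F F T  ✗ fails (Q ∨ R ∨ ¬S)
  F F T F  ✗ fails (S ∨ Q ∨ P)
  F F T T  ✗ fails (¬S ∨ ¬R ∨ Q)
  F T F F  ✗ fails (S ∨ ¬Q ∨ R)
  F T F T  ✗ fails (¬S ∨ P ∨ R)
  F T T F  ✓ satisfies all
  F T T T  ✗ fails (¬Q ∨ ¬S ∨ ¬R)
  T F F F  ✗ fails (¬P ∨ Q ∨ S)
  T F F T  ✗ fails (Q ∨ R ∨ ¬S)
  T F T F  ✗ fails (Q ∨ ¬R ∨ ¬P)
  T F T T  ✗ fails (Q ∨ ¬R ∨ ¬P)
  T T F F  ✗ fails (S ∨ ¬Q ∨ R)
  T T F T  ✗ fails (¬S ∨ ¬P ∨ R)
  T T T F  ✗ fails (¬Q ∨ ¬R ∨ ¬P)
  T T T T  ✗ fails (¬Q ∨ ¬S ∨ ¬R)
1 of the 16 rows is a model.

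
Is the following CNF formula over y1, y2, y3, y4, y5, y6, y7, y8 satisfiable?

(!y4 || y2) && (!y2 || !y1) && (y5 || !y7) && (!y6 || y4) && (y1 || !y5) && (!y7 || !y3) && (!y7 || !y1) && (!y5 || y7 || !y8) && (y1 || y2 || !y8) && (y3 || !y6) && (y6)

(y6) alone gives y6 = true.
(y4) alone gives y4 = true.
(y2) alone gives y2 = true.
(!y1) alone gives y1 = false.
(!y5) alone gives y5 = false.
(!y7) alone gives y7 = false.
(y3) alone gives y3 = true.
All clauses hold; y8 can take either value.
A satisfying assignment: y1 ↦ false, y2 ↦ true, y3 ↦ true, y4 ↦ true, y5 ↦ false, y6 ↦ true, y7 ↦ false, y8 ↦ true.

Yes, satisfiable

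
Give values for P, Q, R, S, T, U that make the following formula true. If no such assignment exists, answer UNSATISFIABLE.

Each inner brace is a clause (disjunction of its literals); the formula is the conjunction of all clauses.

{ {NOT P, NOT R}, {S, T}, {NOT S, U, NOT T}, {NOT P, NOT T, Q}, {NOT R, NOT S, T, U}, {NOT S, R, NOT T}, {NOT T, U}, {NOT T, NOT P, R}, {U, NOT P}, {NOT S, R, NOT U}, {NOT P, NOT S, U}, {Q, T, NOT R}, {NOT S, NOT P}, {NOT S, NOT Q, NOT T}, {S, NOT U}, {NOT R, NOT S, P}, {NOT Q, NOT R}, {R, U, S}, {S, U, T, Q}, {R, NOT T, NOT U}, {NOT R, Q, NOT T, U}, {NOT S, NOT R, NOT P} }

P=false,  Q=false,  R=false,  S=true,  T=false,  U=false

Branch on P: set P = false.
Branch on S: set S = true.
(NOT R) alone gives R = false.
(NOT T) alone gives T = false.
(NOT U) alone gives U = false.
No clause remains; Q is free.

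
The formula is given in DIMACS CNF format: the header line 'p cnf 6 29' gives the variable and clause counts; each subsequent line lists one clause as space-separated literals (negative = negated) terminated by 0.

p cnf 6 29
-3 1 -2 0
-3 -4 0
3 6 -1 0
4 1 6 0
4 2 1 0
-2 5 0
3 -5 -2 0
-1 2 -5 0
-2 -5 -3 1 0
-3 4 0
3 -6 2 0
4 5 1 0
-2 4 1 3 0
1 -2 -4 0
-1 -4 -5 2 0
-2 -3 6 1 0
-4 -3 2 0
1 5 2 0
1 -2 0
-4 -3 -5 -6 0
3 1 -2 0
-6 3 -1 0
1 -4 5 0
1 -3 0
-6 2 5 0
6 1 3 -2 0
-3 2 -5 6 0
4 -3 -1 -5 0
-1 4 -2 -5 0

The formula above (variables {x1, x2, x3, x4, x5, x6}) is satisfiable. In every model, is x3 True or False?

False

Suppose x3 = True.
From the singleton clause (¬x4), x4 = False.
That conflicts with the unit clause (x4).
So every satisfying assignment has x3 = False.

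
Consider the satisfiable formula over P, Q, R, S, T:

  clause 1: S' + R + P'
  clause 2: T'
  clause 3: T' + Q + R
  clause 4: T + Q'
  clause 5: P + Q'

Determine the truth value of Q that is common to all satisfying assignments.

False

Suppose Q = 1.
From the singleton clause (T'), T = 0.
But (T) is also a unit clause — contradiction.
So every satisfying assignment has Q = False.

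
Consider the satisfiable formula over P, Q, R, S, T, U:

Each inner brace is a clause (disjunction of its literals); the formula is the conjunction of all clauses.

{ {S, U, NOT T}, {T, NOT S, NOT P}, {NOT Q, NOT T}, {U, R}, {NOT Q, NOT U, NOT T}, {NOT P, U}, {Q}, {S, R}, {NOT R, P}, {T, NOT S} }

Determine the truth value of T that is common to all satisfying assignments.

False

Suppose T = true.
(NOT Q) alone gives Q = false.
Now (Q) is unsatisfied and unit — conflict.
So every satisfying assignment has T = False.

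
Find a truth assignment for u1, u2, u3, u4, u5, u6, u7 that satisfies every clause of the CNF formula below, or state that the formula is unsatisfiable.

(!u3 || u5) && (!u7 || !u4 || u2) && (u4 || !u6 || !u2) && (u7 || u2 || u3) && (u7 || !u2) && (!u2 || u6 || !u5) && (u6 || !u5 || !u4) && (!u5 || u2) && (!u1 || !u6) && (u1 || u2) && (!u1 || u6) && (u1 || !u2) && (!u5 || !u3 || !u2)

UNSATISFIABLE

Case u3 = false:
Case u7 = true:
Case u4 = false:
Case u6 = false:
From the singleton clause (!u1), u1 = false.
From the singleton clause (u2), u2 = true.
That conflicts with the unit clause (!u2).
Backtrack on u6: now try u6 = true.
From the singleton clause (!u2), u2 = false.
From the singleton clause (!u5), u5 = false.
From the singleton clause (!u1), u1 = false.
That conflicts with the unit clause (u1).
Neither u6 = true nor u6 = false works.
Backtrack on u4: now try u4 = true.
From the singleton clause (u2), u2 = true.
From the singleton clause (u1), u1 = true.
From the singleton clause (!u6), u6 = false.
That conflicts with the unit clause (u6).
Neither u4 = true nor u4 = false works.
Backtrack on u7: now try u7 = false.
From the singleton clause (u2), u2 = true.
That conflicts with the unit clause (!u2).
Neither u7 = true nor u7 = false works.
Backtrack on u3: now try u3 = true.
From the singleton clause (u5), u5 = true.
From the singleton clause (u2), u2 = true.
That conflicts with the unit clause (!u2).
Neither u3 = true nor u3 = false works.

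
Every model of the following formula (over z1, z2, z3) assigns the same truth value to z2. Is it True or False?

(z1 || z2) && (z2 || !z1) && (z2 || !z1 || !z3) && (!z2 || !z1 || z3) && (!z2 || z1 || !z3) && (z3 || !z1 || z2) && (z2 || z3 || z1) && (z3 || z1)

Suppose z2 = false.
(z1) alone gives z1 = true.
Now (!z1) is unsatisfied and unit — conflict.
So every satisfying assignment has z2 = True.

True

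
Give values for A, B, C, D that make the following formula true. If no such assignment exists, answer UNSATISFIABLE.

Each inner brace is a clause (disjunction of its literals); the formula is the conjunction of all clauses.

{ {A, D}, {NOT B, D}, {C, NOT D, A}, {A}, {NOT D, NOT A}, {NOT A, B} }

UNSATISFIABLE

The clause (A) is unit, so A = true.
The clause (NOT D) is unit, so D = false.
The clause (NOT B) is unit, so B = false.
Now (B) is unsatisfied and unit — conflict.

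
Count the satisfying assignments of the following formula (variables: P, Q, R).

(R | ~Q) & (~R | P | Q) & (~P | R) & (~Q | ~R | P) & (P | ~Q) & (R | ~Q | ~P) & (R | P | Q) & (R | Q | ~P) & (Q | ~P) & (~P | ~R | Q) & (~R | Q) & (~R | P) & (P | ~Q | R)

1

There are 2^3 = 8 truth assignments over (P, Q, R).
Check each against the 13 clauses (columns in the order P, Q, R):
  F F F  ✗ fails (R | P | Q)
  F F T  ✗ fails (~R | P | Q)
  F T F  ✗ fails (R | ~Q)
  F T T  ✗ fails (~Q | ~R | P)
  T F F  ✗ fails (~P | R)
  T F T  ✗ fails (Q | ~P)
  T T F  ✗ fails (R | ~Q)
  T T T  ✓ satisfies all
1 of the 8 rows is a model.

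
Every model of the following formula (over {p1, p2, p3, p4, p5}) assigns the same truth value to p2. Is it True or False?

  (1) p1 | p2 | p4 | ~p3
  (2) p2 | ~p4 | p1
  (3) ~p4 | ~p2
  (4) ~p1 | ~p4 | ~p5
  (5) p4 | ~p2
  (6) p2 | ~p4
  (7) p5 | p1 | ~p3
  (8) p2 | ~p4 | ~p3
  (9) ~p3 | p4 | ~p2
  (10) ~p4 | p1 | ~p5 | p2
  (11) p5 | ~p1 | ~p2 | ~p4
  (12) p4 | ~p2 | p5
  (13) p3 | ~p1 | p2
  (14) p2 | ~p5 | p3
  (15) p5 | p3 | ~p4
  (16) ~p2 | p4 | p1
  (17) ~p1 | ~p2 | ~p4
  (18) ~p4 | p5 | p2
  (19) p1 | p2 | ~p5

False

Suppose p2 = 1.
Unit clause (~p4) forces p4 = 0.
Now (p4) is unsatisfied and unit — conflict.
So every satisfying assignment has p2 = False.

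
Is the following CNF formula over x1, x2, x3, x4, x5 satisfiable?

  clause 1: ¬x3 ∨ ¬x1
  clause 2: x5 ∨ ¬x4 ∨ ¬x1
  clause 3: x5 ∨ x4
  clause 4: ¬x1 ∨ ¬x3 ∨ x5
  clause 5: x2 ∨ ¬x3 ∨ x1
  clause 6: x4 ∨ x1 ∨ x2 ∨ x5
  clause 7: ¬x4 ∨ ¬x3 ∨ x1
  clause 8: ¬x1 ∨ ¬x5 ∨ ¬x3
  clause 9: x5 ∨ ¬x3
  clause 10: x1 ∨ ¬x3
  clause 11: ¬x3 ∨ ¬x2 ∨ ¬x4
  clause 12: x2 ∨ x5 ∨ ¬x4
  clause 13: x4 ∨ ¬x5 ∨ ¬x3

Yes, satisfiable

Branch on x3: set x3 = False.
Branch on x5: set x5 = True.
No clause remains; x1, x2, x4 are free.
A satisfying assignment: x1 ↦ True,  x2 ↦ False,  x3 ↦ False,  x4 ↦ True,  x5 ↦ True.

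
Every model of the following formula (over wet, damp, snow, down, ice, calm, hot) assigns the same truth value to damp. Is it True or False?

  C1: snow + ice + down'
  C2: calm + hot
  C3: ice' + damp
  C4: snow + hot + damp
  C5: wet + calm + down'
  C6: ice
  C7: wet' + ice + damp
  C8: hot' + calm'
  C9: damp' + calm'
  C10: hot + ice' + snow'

Suppose damp = 0.
Unit clause (ice') forces ice = 0.
Now (ice) is unsatisfied and unit — conflict.
So every satisfying assignment has damp = True.

True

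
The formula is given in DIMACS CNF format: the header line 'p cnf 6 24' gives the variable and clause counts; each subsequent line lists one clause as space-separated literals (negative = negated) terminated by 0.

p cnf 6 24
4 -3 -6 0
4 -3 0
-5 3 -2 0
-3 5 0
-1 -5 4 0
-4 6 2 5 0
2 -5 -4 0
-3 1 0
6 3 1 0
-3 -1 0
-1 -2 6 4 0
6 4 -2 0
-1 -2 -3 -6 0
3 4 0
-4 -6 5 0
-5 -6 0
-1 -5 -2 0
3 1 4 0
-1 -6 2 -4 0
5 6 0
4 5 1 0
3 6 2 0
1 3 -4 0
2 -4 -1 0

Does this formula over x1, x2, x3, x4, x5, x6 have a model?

Unsatisfiable

Try x4 = True.
Try x3 = False.
The clause (x1) is unit, so x1 = True.
The clause (x2) is unit, so x2 = True.
The clause (¬x5) is unit, so x5 = False.
The clause (¬x6) is unit, so x6 = False.
Now (x6) is unsatisfied and unit — conflict.
Backtrack on x3: now try x3 = True.
The clause (x5) is unit, so x5 = True.
The clause (x2) is unit, so x2 = True.
The clause (x1) is unit, so x1 = True.
Now (¬x1) is unsatisfied and unit — conflict.
Either choice for x3 ends in contradiction.
Backtrack on x4: now try x4 = False.
The clause (¬x3) is unit, so x3 = False.
Now (x3) is unsatisfied and unit — conflict.
Either choice for x4 ends in contradiction.
No assignment satisfies every clause.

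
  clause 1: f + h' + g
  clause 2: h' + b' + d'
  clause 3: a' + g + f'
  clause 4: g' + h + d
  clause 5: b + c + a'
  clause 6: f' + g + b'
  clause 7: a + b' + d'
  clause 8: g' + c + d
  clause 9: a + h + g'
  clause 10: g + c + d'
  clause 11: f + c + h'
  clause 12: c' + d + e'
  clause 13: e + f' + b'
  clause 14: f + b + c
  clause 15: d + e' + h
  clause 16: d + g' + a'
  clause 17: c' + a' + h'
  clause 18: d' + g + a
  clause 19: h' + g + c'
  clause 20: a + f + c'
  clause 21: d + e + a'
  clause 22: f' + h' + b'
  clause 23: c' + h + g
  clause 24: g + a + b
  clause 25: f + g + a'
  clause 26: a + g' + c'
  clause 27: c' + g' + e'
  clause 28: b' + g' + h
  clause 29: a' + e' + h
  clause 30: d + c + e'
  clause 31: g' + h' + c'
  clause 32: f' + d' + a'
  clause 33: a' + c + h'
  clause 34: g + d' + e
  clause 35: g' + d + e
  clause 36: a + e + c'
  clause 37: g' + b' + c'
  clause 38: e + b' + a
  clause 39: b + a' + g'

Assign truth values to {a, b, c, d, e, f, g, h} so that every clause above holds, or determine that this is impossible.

a ↦ 0; b ↦ 0; c ↦ 0; d ↦ 1; e ↦ 0; f ↦ 1; g ↦ 1; h ↦ 1

Suppose f = 1.
Suppose a = 0.
Suppose g = 1.
The clause (h) is unit, so h = 1.
The clause (b') is unit, so b = 0.
The clause (c') is unit, so c = 0.
The clause (d) is unit, so d = 1.
All clauses hold; e can take either value.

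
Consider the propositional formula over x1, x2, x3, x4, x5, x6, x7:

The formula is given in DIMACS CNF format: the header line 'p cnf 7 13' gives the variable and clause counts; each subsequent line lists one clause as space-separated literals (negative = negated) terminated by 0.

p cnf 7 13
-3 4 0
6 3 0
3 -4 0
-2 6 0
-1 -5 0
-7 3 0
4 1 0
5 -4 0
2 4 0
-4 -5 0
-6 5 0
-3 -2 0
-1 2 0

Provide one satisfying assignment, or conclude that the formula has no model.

UNSATISFIABLE

Branch on x3: set x3 = False.
From the singleton clause (x6), x6 = True.
From the singleton clause (¬x4), x4 = False.
From the singleton clause (¬x7), x7 = False.
From the singleton clause (x1), x1 = True.
From the singleton clause (¬x5), x5 = False.
Now (x5) is unsatisfied and unit — conflict.
That branch fails; take x3 = True instead.
From the singleton clause (x4), x4 = True.
From the singleton clause (x5), x5 = True.
Now (¬x5) is unsatisfied and unit — conflict.
Both values of x3 lead to a conflict.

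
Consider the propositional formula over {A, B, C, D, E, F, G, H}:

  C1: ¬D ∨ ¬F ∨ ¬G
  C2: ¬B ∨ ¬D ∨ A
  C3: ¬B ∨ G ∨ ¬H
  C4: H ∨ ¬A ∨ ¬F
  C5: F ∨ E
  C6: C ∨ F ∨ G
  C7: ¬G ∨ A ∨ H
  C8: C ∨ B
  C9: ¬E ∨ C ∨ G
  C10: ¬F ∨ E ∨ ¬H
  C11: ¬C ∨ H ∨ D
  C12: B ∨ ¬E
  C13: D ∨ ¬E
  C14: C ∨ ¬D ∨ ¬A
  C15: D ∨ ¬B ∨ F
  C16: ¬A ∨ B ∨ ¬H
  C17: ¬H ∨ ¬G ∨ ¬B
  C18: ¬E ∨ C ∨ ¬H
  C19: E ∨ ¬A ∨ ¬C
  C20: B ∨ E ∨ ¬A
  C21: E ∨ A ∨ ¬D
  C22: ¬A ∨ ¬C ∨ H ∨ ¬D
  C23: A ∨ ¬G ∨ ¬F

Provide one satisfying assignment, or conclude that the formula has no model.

Case F = True:
Case D = False:
The clause (¬E) is unit, so E = False.
The clause (¬H) is unit, so H = False.
The clause (¬A) is unit, so A = False.
The clause (¬G) is unit, so G = False.
The clause (¬C) is unit, so C = False.
The clause (B) is unit, so B = True.
All clauses are satisfied.

A=False; B=True; C=False; D=False; E=False; F=True; G=False; H=False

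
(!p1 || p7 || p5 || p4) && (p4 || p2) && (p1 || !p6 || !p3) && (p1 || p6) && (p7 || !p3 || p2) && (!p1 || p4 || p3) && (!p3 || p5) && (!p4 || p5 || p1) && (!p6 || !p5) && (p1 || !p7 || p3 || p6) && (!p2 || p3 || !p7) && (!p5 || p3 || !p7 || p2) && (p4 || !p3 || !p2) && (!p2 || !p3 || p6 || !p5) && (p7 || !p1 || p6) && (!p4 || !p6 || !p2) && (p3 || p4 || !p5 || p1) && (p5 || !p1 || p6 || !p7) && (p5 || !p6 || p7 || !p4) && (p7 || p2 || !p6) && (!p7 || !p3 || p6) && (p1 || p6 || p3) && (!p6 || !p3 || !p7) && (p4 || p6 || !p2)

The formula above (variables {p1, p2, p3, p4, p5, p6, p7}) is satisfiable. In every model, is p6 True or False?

True

Suppose p6 = false.
From the singleton clause (p1), p1 = true.
From the singleton clause (p7), p7 = true.
From the singleton clause (p5), p5 = true.
From the singleton clause (!p3), p3 = false.
From the singleton clause (p4), p4 = true.
From the singleton clause (!p2), p2 = false.
But (p2) is also a unit clause — contradiction.
So every satisfying assignment has p6 = True.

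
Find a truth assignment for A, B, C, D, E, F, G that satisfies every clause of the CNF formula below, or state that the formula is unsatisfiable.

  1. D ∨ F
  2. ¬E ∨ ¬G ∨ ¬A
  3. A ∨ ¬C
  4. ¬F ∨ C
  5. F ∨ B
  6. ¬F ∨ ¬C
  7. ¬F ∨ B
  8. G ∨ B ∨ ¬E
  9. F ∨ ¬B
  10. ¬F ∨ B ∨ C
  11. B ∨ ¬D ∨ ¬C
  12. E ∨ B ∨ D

UNSATISFIABLE

Suppose D = True.
Suppose A = True.
Suppose E = False.
Suppose F = False.
Unit clause (B) forces B = True.
But (¬B) is also a unit clause — contradiction.
Undo F and try F = True.
Unit clause (C) forces C = True.
But (¬C) is also a unit clause — contradiction.
Either choice for F ends in contradiction.
Undo E and try E = True.
Unit clause (¬G) forces G = False.
Unit clause (B) forces B = True.
Unit clause (F) forces F = True.
Unit clause (C) forces C = True.
But (¬C) is also a unit clause — contradiction.
Either choice for E ends in contradiction.
Undo A and try A = False.
Unit clause (¬C) forces C = False.
Unit clause (¬F) forces F = False.
Unit clause (B) forces B = True.
But (¬B) is also a unit clause — contradiction.
Either choice for A ends in contradiction.
Undo D and try D = False.
Unit clause (F) forces F = True.
Unit clause (C) forces C = True.
But (¬C) is also a unit clause — contradiction.
Either choice for D ends in contradiction.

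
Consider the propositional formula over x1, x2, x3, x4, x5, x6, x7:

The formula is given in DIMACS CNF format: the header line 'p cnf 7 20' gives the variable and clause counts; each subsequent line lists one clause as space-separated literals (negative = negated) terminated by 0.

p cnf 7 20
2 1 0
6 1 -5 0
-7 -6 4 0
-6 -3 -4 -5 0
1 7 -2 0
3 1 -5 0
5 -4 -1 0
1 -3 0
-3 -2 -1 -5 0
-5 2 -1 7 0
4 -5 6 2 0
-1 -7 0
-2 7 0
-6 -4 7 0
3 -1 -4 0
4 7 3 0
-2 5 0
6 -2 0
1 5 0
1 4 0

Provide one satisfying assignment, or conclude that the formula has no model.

Suppose x2 = False.
From the singleton clause (x1), x1 = True.
From the singleton clause (¬x7), x7 = False.
From the singleton clause (¬x5), x5 = False.
From the singleton clause (¬x4), x4 = False.
From the singleton clause (x3), x3 = True.
Every clause is now satisfied; x6 is unconstrained.

x1=True; x2=False; x3=True; x4=False; x5=False; x6=False; x7=False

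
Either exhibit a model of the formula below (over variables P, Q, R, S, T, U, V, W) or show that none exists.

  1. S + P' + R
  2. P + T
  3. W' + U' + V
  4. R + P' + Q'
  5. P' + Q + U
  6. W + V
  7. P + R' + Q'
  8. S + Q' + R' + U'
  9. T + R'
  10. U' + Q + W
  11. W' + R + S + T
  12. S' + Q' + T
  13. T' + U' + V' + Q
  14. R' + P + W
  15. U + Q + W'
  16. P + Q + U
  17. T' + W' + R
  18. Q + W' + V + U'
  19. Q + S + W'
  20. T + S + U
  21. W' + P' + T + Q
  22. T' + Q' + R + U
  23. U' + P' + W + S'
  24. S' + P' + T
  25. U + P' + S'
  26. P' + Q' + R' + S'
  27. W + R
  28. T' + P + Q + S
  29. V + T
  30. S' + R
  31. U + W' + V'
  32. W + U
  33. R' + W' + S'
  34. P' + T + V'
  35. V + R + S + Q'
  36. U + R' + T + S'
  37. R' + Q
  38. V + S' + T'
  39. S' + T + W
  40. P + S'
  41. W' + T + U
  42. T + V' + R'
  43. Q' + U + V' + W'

Suppose P = 1.
Suppose S = 0.
(R) alone gives R = 1.
(T) alone gives T = 1.
(Q) alone gives Q = 1.
(U') alone gives U = 0.
(W) alone gives W = 1.
(V') alone gives V = 0.
All clauses are satisfied.

P ↦ 1; Q ↦ 1; R ↦ 1; S ↦ 0; T ↦ 1; U ↦ 0; V ↦ 0; W ↦ 1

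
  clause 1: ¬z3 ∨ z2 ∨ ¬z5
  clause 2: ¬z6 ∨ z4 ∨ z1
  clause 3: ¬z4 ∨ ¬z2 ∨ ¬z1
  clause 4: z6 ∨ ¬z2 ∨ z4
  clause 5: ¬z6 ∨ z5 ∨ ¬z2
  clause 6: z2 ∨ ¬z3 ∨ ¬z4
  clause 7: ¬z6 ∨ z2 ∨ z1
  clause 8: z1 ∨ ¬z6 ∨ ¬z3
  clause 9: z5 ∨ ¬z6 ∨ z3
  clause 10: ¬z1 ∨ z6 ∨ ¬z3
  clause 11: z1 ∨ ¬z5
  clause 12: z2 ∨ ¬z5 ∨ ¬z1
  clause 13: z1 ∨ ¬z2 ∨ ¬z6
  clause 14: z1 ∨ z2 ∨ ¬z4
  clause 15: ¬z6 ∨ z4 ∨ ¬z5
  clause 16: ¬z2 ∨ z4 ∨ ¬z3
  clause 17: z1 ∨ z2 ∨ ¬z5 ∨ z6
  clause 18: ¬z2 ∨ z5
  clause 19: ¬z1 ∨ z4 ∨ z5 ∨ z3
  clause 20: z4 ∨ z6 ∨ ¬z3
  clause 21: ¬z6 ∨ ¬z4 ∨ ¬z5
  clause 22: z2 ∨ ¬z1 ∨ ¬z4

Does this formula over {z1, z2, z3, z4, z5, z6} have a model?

Yes

Try z1 = True.
Try z4 = False.
Try z6 = True.
(¬z5) alone gives z5 = False.
(¬z2) alone gives z2 = False.
(z3) alone gives z3 = True.
All clauses are satisfied.
A satisfying assignment: z1: True, z2: False, z3: True, z4: False, z5: False, z6: True.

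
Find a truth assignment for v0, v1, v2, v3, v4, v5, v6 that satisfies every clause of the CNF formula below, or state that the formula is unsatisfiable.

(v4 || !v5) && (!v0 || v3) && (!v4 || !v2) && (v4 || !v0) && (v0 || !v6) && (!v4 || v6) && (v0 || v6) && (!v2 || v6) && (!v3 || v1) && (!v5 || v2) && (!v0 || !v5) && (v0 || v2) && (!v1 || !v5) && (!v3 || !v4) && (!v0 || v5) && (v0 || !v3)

UNSATISFIABLE

Case v4 = true:
The clause (!v2) is unit, so v2 = false.
The clause (v6) is unit, so v6 = true.
The clause (v0) is unit, so v0 = true.
The clause (v3) is unit, so v3 = true.
But (!v3) is also a unit clause — contradiction.
So v4 must be the other value — set v4 = false.
The clause (!v5) is unit, so v5 = false.
The clause (!v0) is unit, so v0 = false.
The clause (!v6) is unit, so v6 = false.
But (v6) is also a unit clause — contradiction.
Neither v4 = true nor v4 = false works.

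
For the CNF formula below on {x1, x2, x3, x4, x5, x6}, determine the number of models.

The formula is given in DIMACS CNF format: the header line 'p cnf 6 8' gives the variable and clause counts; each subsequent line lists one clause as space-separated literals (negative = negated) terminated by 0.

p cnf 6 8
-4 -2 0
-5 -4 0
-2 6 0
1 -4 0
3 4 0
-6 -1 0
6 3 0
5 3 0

9

There are 2^6 = 64 truth assignments over (x1, x2, x3, x4, x5, x6).
Split on x3. With x3 = True, the clauses containing x3 are satisfied and ¬x3 drops from the rest; 9 of the 2^5 = 32 assignments to the other variables satisfy what remains.
With x3 = False, by the same count on the reduced clause set, 0 assignments work.
(One model: x1=F, x2=F, x3=T, x4=F, x5=F, x6=F.)
Total: 9 + 0 = 9.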